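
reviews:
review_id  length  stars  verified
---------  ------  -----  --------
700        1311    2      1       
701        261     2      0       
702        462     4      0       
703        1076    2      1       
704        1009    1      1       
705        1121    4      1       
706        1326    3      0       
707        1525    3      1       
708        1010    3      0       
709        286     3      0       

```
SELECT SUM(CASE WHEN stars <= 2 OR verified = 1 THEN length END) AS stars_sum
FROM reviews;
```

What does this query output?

review_id=700: ✓ → 1311
review_id=701: ✓ → 261
review_id=702: ✗
review_id=703: ✓ → 1076
review_id=704: ✓ → 1009
review_id=705: ✓ → 1121
review_id=706: ✗
review_id=707: ✓ → 1525
review_id=708: ✗
review_id=709: ✗
stars_sum = 1311 + 261 + 1076 + 1009 + 1121 + 1525 = 6303

6303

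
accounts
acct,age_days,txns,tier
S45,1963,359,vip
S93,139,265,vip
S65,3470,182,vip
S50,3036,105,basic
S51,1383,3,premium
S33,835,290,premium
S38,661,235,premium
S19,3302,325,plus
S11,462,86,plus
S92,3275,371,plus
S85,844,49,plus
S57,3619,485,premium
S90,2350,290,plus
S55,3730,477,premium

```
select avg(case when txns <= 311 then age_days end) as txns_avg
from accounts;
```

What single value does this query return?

1464.4444444444

acct=S45: ✗
acct=S93: ✓ → 139
acct=S65: ✓ → 3470
acct=S50: ✓ → 3036
acct=S51: ✓ → 1383
acct=S33: ✓ → 835
acct=S38: ✓ → 661
acct=S19: ✗
acct=S11: ✓ → 462
acct=S92: ✗
acct=S85: ✓ → 844
acct=S57: ✗
acct=S90: ✓ → 2350
acct=S55: ✗
txns_avg = (139 + 3470 + 3036 + 1383 + 835 + 661 + 462 + 844 + 2350) / 9 = 1464.4444444444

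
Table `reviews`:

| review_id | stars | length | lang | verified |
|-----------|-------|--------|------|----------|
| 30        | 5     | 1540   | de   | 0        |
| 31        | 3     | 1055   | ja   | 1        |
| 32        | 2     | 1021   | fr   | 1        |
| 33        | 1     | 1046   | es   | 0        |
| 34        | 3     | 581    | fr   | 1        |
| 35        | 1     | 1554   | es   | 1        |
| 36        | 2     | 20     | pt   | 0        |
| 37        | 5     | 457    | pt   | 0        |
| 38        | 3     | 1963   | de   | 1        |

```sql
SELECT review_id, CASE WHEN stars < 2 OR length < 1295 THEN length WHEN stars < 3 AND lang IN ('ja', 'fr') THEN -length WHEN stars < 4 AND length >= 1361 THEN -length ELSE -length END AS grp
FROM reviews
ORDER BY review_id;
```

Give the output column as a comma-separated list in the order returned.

-1540, 1055, 1021, 1046, 581, 1554, 20, 457, -1963

review_id=30: ELSE → -1540
review_id=31: stars < 2 OR length < 1295 → 1055
review_id=32: stars < 2 OR length < 1295 → 1021
review_id=33: stars < 2 OR length < 1295 → 1046
review_id=34: stars < 2 OR length < 1295 → 581
review_id=35: stars < 2 OR length < 1295 → 1554
review_id=36: stars < 2 OR length < 1295 → 20
review_id=37: stars < 2 OR length < 1295 → 457
review_id=38: stars < 4 AND length >= 1361 → -1963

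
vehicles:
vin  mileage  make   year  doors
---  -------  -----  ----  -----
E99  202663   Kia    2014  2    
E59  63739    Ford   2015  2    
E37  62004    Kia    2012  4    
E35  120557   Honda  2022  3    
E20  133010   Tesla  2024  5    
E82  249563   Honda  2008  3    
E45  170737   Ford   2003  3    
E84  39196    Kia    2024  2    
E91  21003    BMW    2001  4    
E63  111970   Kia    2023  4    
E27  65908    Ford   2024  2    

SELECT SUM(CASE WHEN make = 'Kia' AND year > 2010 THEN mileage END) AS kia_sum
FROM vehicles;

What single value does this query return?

415833

vin=E99: ✓ → 202663
vin=E59: ✗
vin=E37: ✓ → 62004
vin=E35: ✗
vin=E20: ✗
vin=E82: ✗
vin=E45: ✗
vin=E84: ✓ → 39196
vin=E91: ✗
vin=E63: ✓ → 111970
vin=E27: ✗
kia_sum = 202663 + 62004 + 39196 + 111970 = 415833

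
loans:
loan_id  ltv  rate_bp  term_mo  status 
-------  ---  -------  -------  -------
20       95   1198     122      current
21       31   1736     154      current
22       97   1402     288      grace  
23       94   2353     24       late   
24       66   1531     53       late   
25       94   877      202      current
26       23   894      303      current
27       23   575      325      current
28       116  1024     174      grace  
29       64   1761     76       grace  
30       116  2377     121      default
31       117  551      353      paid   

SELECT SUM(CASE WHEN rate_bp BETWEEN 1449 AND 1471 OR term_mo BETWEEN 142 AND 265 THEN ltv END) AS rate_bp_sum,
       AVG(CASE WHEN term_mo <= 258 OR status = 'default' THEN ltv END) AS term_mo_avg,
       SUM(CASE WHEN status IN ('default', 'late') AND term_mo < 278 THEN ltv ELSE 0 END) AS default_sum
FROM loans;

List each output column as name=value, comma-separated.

rate_bp_sum=241, term_mo_avg=84.5, default_sum=276

[rate_bp_sum: rate_bp BETWEEN 1449 AND 1471 OR term_mo BETWEEN 142 AND 265]
loan_id=20: ✗
loan_id=21: ✓ → 31
loan_id=22: ✗
loan_id=23: ✗
loan_id=24: ✗
loan_id=25: ✓ → 94
loan_id=26: ✗
loan_id=27: ✗
loan_id=28: ✓ → 116
loan_id=29: ✗
loan_id=30: ✗
loan_id=31: ✗
rate_bp_sum = 31 + 94 + 116 = 241
—
[term_mo_avg: term_mo <= 258 OR status = 'default']
loan_id=20: ✓ → 95
loan_id=21: ✓ → 31
loan_id=22: ✗
loan_id=23: ✓ → 94
loan_id=24: ✓ → 66
loan_id=25: ✓ → 94
loan_id=26: ✗
loan_id=27: ✗
loan_id=28: ✓ → 116
loan_id=29: ✓ → 64
loan_id=30: ✓ → 116
loan_id=31: ✗
term_mo_avg = (95 + 31 + 94 + 66 + 94 + 116 + 64 + 116) / 8 = 84.5
—
[default_sum: status IN ('default', 'late') AND term_mo < 278]
loan_id=20: ✗
loan_id=21: ✗
loan_id=22: ✗
loan_id=23: ✓ → 94
loan_id=24: ✓ → 66
loan_id=25: ✗
loan_id=26: ✗
loan_id=27: ✗
loan_id=28: ✗
loan_id=29: ✗
loan_id=30: ✓ → 116
loan_id=31: ✗
default_sum = 94 + 66 + 116 = 276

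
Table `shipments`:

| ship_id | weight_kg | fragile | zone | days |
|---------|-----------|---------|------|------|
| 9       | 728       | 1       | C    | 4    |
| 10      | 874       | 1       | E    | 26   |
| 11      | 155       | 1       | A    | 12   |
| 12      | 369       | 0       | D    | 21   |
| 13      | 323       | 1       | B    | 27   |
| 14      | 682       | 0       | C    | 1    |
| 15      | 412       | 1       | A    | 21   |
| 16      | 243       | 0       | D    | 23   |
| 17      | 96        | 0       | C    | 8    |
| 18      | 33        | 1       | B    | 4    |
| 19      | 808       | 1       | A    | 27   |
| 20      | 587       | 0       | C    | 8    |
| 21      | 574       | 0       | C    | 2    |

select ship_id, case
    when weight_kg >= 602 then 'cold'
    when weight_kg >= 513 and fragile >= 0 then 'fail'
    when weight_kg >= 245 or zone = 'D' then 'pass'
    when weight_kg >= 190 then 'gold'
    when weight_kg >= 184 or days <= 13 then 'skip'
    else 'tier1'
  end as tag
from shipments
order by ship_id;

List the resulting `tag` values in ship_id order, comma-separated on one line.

ship_id=9: weight_kg >= 602 → cold
ship_id=10: weight_kg >= 602 → cold
ship_id=11: weight_kg >= 184 or days <= 13 → skip
ship_id=12: weight_kg >= 245 or zone = 'D' → pass
ship_id=13: weight_kg >= 245 or zone = 'D' → pass
ship_id=14: weight_kg >= 602 → cold
ship_id=15: weight_kg >= 245 or zone = 'D' → pass
ship_id=16: weight_kg >= 245 or zone = 'D' → pass
ship_id=17: weight_kg >= 184 or days <= 13 → skip
ship_id=18: weight_kg >= 184 or days <= 13 → skip
ship_id=19: weight_kg >= 602 → cold
ship_id=20: weight_kg >= 513 and fragile >= 0 → fail
ship_id=21: weight_kg >= 513 and fragile >= 0 → fail

cold, cold, skip, pass, pass, cold, pass, pass, skip, skip, cold, fail, fail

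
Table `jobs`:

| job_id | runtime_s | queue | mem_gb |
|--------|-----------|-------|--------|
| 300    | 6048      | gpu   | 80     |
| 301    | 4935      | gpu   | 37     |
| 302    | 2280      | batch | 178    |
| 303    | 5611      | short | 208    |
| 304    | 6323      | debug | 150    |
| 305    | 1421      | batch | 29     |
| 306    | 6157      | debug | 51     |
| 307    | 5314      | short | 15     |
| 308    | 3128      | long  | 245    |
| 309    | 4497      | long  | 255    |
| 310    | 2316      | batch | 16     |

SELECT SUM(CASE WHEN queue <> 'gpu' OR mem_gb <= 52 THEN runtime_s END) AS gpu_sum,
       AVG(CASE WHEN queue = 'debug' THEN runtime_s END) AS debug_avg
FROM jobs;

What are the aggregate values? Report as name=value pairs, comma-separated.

[gpu_sum: queue <> 'gpu' OR mem_gb <= 52]
job_id=300: ✗
job_id=301: ✓ → 4935
job_id=302: ✓ → 2280
job_id=303: ✓ → 5611
job_id=304: ✓ → 6323
job_id=305: ✓ → 1421
job_id=306: ✓ → 6157
job_id=307: ✓ → 5314
job_id=308: ✓ → 3128
job_id=309: ✓ → 4497
job_id=310: ✓ → 2316
gpu_sum = 4935 + 2280 + 5611 + 6323 + 1421 + 6157 + 5314 + 3128 + 4497 + 2316 = 41982
—
[debug_avg: queue = 'debug']
job_id=300: ✗
job_id=301: ✗
job_id=302: ✗
job_id=303: ✗
job_id=304: ✓ → 6323
job_id=305: ✗
job_id=306: ✓ → 6157
job_id=307: ✗
job_id=308: ✗
job_id=309: ✗
job_id=310: ✗
debug_avg = (6323 + 6157) / 2 = 6240

gpu_sum=41982, debug_avg=6240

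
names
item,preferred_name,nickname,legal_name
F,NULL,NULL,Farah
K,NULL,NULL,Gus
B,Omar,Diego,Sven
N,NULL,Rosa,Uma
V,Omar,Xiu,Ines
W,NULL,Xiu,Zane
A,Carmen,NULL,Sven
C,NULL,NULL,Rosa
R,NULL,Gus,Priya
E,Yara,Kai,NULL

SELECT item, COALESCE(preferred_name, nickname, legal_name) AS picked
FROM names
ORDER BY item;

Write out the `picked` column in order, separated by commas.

item=A: preferred_name=Carmen → Carmen
item=B: preferred_name=Omar → Omar
item=C: preferred_name=NULL, nickname=NULL, legal_name=Rosa → Rosa
item=E: preferred_name=Yara → Yara
item=F: preferred_name=NULL, nickname=NULL, legal_name=Farah → Farah
item=K: preferred_name=NULL, nickname=NULL, legal_name=Gus → Gus
item=N: preferred_name=NULL, nickname=Rosa → Rosa
item=R: preferred_name=NULL, nickname=Gus → Gus
item=V: preferred_name=Omar → Omar
item=W: preferred_name=NULL, nickname=Xiu → Xiu

Carmen, Omar, Rosa, Yara, Farah, Gus, Rosa, Gus, Omar, Xiu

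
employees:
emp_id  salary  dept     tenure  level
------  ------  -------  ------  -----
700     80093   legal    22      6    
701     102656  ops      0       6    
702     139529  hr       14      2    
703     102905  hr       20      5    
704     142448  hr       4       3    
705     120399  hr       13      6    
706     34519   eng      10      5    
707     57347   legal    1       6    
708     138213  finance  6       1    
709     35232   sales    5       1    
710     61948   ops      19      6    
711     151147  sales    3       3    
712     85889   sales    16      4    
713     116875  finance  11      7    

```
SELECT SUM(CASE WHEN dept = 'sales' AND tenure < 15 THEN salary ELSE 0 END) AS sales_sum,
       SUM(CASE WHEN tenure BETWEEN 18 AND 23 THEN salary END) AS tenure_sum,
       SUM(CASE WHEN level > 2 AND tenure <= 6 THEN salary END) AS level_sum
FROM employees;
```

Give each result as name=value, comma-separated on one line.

sales_sum=186379, tenure_sum=244946, level_sum=453598

[sales_sum: dept = 'sales' AND tenure < 15]
emp_id=700: ✗
emp_id=701: ✗
emp_id=702: ✗
emp_id=703: ✗
emp_id=704: ✗
emp_id=705: ✗
emp_id=706: ✗
emp_id=707: ✗
emp_id=708: ✗
emp_id=709: ✓ → 35232
emp_id=710: ✗
emp_id=711: ✓ → 151147
emp_id=712: ✗
emp_id=713: ✗
sales_sum = 35232 + 151147 = 186379
—
[tenure_sum: tenure BETWEEN 18 AND 23]
emp_id=700: ✓ → 80093
emp_id=701: ✗
emp_id=702: ✗
emp_id=703: ✓ → 102905
emp_id=704: ✗
emp_id=705: ✗
emp_id=706: ✗
emp_id=707: ✗
emp_id=708: ✗
emp_id=709: ✗
emp_id=710: ✓ → 61948
emp_id=711: ✗
emp_id=712: ✗
emp_id=713: ✗
tenure_sum = 80093 + 102905 + 61948 = 244946
—
[level_sum: level > 2 AND tenure <= 6]
emp_id=700: ✗
emp_id=701: ✓ → 102656
emp_id=702: ✗
emp_id=703: ✗
emp_id=704: ✓ → 142448
emp_id=705: ✗
emp_id=706: ✗
emp_id=707: ✓ → 57347
emp_id=708: ✗
emp_id=709: ✗
emp_id=710: ✗
emp_id=711: ✓ → 151147
emp_id=712: ✗
emp_id=713: ✗
level_sum = 102656 + 142448 + 57347 + 151147 = 453598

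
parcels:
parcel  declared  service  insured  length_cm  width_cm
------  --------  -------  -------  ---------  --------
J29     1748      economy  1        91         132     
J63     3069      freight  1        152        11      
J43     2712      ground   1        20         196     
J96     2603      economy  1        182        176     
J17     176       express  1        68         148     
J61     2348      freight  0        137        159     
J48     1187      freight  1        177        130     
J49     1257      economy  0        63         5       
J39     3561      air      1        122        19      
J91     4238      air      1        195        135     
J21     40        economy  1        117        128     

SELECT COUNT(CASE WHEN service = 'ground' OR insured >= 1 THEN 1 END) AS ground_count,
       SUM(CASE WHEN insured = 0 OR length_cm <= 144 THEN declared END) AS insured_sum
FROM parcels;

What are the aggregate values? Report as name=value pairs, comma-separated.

ground_count=9, insured_sum=11842

[ground_count: service = 'ground' OR insured >= 1]
parcel=J29: ✓ → 1
parcel=J63: ✓ → 1
parcel=J43: ✓ → 1
parcel=J96: ✓ → 1
parcel=J17: ✓ → 1
parcel=J61: ✗
parcel=J48: ✓ → 1
parcel=J49: ✗
parcel=J39: ✓ → 1
parcel=J91: ✓ → 1
parcel=J21: ✓ → 1
ground_count = COUNT(1, 1, 1, 1, 1, 1, 1, 1, 1) = 9
—
[insured_sum: insured = 0 OR length_cm <= 144]
parcel=J29: ✓ → 1748
parcel=J63: ✗
parcel=J43: ✓ → 2712
parcel=J96: ✗
parcel=J17: ✓ → 176
parcel=J61: ✓ → 2348
parcel=J48: ✗
parcel=J49: ✓ → 1257
parcel=J39: ✓ → 3561
parcel=J91: ✗
parcel=J21: ✓ → 40
insured_sum = 1748 + 2712 + 176 + 2348 + 1257 + 3561 + 40 = 11842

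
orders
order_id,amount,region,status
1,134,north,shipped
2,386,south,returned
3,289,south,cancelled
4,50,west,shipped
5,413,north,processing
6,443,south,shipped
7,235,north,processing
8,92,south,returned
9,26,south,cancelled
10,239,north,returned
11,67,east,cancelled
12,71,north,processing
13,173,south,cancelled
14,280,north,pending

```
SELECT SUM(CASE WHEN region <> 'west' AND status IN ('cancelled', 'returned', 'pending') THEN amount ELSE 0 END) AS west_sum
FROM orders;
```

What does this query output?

1552

order_id=1: ✗
order_id=2: ✓ → 386
order_id=3: ✓ → 289
order_id=4: ✗
order_id=5: ✗
order_id=6: ✗
order_id=7: ✗
order_id=8: ✓ → 92
order_id=9: ✓ → 26
order_id=10: ✓ → 239
order_id=11: ✓ → 67
order_id=12: ✗
order_id=13: ✓ → 173
order_id=14: ✓ → 280
west_sum = 386 + 289 + 92 + 26 + 239 + 67 + 173 + 280 = 1552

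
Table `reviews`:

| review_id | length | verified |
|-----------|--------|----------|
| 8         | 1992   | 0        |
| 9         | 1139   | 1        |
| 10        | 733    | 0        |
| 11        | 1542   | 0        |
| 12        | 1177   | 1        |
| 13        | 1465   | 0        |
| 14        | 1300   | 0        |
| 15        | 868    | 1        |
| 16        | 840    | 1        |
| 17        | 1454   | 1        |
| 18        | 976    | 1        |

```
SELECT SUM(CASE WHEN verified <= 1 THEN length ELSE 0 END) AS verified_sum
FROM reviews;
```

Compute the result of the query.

review_id=8: ✓ → 1992
review_id=9: ✓ → 1139
review_id=10: ✓ → 733
review_id=11: ✓ → 1542
review_id=12: ✓ → 1177
review_id=13: ✓ → 1465
review_id=14: ✓ → 1300
review_id=15: ✓ → 868
review_id=16: ✓ → 840
review_id=17: ✓ → 1454
review_id=18: ✓ → 976
verified_sum = 1992 + 1139 + 733 + 1542 + 1177 + 1465 + 1300 + 868 + 840 + 1454 + 976 = 13486

13486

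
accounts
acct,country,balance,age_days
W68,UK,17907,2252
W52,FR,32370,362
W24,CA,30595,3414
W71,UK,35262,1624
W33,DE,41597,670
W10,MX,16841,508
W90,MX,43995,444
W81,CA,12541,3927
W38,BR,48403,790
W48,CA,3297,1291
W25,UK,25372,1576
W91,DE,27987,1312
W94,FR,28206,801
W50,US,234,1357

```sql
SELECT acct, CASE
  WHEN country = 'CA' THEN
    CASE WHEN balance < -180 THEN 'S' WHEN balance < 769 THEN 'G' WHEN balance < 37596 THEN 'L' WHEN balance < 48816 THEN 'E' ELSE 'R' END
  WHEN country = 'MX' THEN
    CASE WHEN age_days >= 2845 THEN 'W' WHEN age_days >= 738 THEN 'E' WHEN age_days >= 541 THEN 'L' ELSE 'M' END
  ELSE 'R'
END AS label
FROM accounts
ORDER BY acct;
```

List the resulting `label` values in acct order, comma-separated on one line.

acct=W10: country='MX' → inner[ELSE] → M
acct=W24: country='CA' → inner[balance < 37596] → L
acct=W25: country='UK' → outer ELSE → R
acct=W33: country='DE' → outer ELSE → R
acct=W38: country='BR' → outer ELSE → R
acct=W48: country='CA' → inner[balance < 37596] → L
acct=W50: country='US' → outer ELSE → R
acct=W52: country='FR' → outer ELSE → R
acct=W68: country='UK' → outer ELSE → R
acct=W71: country='UK' → outer ELSE → R
acct=W81: country='CA' → inner[balance < 37596] → L
acct=W90: country='MX' → inner[ELSE] → M
acct=W91: country='DE' → outer ELSE → R
acct=W94: country='FR' → outer ELSE → R

M, L, R, R, R, L, R, R, R, R, L, M, R, R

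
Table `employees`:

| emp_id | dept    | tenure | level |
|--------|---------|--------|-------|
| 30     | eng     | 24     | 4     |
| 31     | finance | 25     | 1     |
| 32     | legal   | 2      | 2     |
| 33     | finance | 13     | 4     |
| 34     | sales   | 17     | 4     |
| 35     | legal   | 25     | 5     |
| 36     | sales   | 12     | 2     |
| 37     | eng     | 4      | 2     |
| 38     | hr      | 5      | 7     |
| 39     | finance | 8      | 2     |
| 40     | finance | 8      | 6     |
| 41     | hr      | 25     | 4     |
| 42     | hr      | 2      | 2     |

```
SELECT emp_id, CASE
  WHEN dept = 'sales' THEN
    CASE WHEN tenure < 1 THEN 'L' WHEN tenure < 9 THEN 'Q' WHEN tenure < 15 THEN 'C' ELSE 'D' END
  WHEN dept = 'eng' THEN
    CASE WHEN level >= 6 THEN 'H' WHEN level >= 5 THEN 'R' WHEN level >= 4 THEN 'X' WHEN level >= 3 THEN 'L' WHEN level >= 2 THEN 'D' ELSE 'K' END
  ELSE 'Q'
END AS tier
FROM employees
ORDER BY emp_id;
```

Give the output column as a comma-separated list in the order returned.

X, Q, Q, Q, D, Q, C, D, Q, Q, Q, Q, Q

emp_id=30: dept='eng' → inner[level >= 4] → X
emp_id=31: dept='finance' → outer ELSE → Q
emp_id=32: dept='legal' → outer ELSE → Q
emp_id=33: dept='finance' → outer ELSE → Q
emp_id=34: dept='sales' → inner[ELSE] → D
emp_id=35: dept='legal' → outer ELSE → Q
emp_id=36: dept='sales' → inner[tenure < 15] → C
emp_id=37: dept='eng' → inner[level >= 2] → D
emp_id=38: dept='hr' → outer ELSE → Q
emp_id=39: dept='finance' → outer ELSE → Q
emp_id=40: dept='finance' → outer ELSE → Q
emp_id=41: dept='hr' → outer ELSE → Q
emp_id=42: dept='hr' → outer ELSE → Q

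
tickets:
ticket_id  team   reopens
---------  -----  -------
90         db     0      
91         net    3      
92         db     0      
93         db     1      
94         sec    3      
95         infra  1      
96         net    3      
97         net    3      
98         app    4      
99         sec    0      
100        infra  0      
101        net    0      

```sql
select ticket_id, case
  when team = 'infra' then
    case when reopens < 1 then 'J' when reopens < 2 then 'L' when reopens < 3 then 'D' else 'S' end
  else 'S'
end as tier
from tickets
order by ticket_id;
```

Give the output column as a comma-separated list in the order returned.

S, S, S, S, S, L, S, S, S, S, J, S

ticket_id=90: team='db' → outer ELSE → S
ticket_id=91: team='net' → outer ELSE → S
ticket_id=92: team='db' → outer ELSE → S
ticket_id=93: team='db' → outer ELSE → S
ticket_id=94: team='sec' → outer ELSE → S
ticket_id=95: team='infra' → inner[reopens < 2] → L
ticket_id=96: team='net' → outer ELSE → S
ticket_id=97: team='net' → outer ELSE → S
ticket_id=98: team='app' → outer ELSE → S
ticket_id=99: team='sec' → outer ELSE → S
ticket_id=100: team='infra' → inner[reopens < 1] → J
ticket_id=101: team='net' → outer ELSE → S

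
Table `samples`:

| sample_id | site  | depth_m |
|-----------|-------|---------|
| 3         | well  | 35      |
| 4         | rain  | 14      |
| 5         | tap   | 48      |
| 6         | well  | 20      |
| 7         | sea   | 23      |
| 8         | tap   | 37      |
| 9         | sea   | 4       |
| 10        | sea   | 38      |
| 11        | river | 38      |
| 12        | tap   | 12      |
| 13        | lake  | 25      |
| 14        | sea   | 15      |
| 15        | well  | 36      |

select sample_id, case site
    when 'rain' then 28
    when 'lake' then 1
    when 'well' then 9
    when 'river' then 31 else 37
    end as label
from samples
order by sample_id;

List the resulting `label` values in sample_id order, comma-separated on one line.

9, 28, 37, 9, 37, 37, 37, 37, 31, 37, 1, 37, 9

sample_id=3: site='well' → 9
sample_id=4: site='rain' → 28
sample_id=5: ELSE → 37
sample_id=6: site='well' → 9
sample_id=7: ELSE → 37
sample_id=8: ELSE → 37
sample_id=9: ELSE → 37
sample_id=10: ELSE → 37
sample_id=11: site='river' → 31
sample_id=12: ELSE → 37
sample_id=13: site='lake' → 1
sample_id=14: ELSE → 37
sample_id=15: site='well' → 9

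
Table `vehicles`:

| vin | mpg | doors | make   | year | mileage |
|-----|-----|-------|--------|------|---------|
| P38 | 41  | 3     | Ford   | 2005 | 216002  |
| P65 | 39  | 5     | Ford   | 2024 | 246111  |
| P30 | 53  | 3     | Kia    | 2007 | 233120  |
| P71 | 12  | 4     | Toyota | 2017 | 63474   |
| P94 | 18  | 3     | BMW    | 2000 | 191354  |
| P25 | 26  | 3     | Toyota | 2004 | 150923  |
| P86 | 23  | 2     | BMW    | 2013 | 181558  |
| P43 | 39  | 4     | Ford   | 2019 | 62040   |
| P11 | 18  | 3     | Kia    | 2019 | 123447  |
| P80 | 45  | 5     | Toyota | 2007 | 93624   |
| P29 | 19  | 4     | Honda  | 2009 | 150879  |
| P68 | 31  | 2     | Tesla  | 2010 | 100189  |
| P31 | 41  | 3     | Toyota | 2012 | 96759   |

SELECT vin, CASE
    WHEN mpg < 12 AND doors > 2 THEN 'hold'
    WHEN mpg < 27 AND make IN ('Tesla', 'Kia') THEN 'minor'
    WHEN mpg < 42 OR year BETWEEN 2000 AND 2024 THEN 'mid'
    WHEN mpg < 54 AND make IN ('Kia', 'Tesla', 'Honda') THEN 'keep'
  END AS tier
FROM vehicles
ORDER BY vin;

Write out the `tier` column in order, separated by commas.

vin=P11: mpg < 27 AND make IN ('Tesla', 'Kia') → minor
vin=P25: mpg < 42 OR year BETWEEN 2000 AND 2024 → mid
vin=P29: mpg < 42 OR year BETWEEN 2000 AND 2024 → mid
vin=P30: mpg < 42 OR year BETWEEN 2000 AND 2024 → mid
vin=P31: mpg < 42 OR year BETWEEN 2000 AND 2024 → mid
vin=P38: mpg < 42 OR year BETWEEN 2000 AND 2024 → mid
vin=P43: mpg < 42 OR year BETWEEN 2000 AND 2024 → mid
vin=P65: mpg < 42 OR year BETWEEN 2000 AND 2024 → mid
vin=P68: mpg < 42 OR year BETWEEN 2000 AND 2024 → mid
vin=P71: mpg < 42 OR year BETWEEN 2000 AND 2024 → mid
vin=P80: mpg < 42 OR year BETWEEN 2000 AND 2024 → mid
vin=P86: mpg < 42 OR year BETWEEN 2000 AND 2024 → mid
vin=P94: mpg < 42 OR year BETWEEN 2000 AND 2024 → mid

minor, mid, mid, mid, mid, mid, mid, mid, mid, mid, mid, mid, mid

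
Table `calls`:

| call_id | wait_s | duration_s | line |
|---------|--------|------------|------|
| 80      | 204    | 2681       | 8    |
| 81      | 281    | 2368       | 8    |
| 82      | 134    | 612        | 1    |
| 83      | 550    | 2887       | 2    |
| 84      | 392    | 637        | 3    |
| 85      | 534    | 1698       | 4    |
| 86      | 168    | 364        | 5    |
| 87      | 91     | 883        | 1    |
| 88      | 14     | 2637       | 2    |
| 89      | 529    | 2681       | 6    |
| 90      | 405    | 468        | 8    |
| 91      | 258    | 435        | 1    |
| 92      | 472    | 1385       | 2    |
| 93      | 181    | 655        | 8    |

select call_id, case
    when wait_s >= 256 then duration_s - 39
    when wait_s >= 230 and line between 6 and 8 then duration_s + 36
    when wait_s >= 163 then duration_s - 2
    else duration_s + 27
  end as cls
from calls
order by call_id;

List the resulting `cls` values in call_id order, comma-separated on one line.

call_id=80: wait_s >= 163 → 2679
call_id=81: wait_s >= 256 → 2329
call_id=82: ELSE → 639
call_id=83: wait_s >= 256 → 2848
call_id=84: wait_s >= 256 → 598
call_id=85: wait_s >= 256 → 1659
call_id=86: wait_s >= 163 → 362
call_id=87: ELSE → 910
call_id=88: ELSE → 2664
call_id=89: wait_s >= 256 → 2642
call_id=90: wait_s >= 256 → 429
call_id=91: wait_s >= 256 → 396
call_id=92: wait_s >= 256 → 1346
call_id=93: wait_s >= 163 → 653

2679, 2329, 639, 2848, 598, 1659, 362, 910, 2664, 2642, 429, 396, 1346, 653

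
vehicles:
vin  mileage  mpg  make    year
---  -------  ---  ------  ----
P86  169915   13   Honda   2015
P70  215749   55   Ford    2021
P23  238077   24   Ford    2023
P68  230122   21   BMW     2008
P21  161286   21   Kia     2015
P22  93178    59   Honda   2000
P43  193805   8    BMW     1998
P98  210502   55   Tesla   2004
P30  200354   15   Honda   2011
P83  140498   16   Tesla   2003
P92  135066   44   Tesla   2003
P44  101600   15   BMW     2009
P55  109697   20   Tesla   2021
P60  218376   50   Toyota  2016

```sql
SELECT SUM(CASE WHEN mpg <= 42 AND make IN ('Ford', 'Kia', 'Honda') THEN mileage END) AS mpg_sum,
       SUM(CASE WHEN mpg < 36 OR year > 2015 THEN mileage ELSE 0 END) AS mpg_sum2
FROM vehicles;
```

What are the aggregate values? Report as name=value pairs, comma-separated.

mpg_sum=769632, mpg_sum2=1979479

[mpg_sum: mpg <= 42 AND make IN ('Ford', 'Kia', 'Honda')]
vin=P86: ✓ → 169915
vin=P70: ✗
vin=P23: ✓ → 238077
vin=P68: ✗
vin=P21: ✓ → 161286
vin=P22: ✗
vin=P43: ✗
vin=P98: ✗
vin=P30: ✓ → 200354
vin=P83: ✗
vin=P92: ✗
vin=P44: ✗
vin=P55: ✗
vin=P60: ✗
mpg_sum = 169915 + 238077 + 161286 + 200354 = 769632
—
[mpg_sum2: mpg < 36 OR year > 2015]
vin=P86: ✓ → 169915
vin=P70: ✓ → 215749
vin=P23: ✓ → 238077
vin=P68: ✓ → 230122
vin=P21: ✓ → 161286
vin=P22: ✗
vin=P43: ✓ → 193805
vin=P98: ✗
vin=P30: ✓ → 200354
vin=P83: ✓ → 140498
vin=P92: ✗
vin=P44: ✓ → 101600
vin=P55: ✓ → 109697
vin=P60: ✓ → 218376
mpg_sum2 = 169915 + 215749 + 238077 + 230122 + 161286 + 193805 + 200354 + 140498 + 101600 + 109697 + 218376 = 1979479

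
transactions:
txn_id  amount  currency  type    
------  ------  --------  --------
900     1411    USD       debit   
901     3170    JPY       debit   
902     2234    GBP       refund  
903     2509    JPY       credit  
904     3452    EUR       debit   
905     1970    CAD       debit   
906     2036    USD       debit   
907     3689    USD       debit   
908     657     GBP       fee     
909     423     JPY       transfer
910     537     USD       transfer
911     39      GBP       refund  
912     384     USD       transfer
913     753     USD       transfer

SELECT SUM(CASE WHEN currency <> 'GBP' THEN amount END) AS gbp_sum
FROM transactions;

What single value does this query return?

txn_id=900: ✓ → 1411
txn_id=901: ✓ → 3170
txn_id=902: ✗
txn_id=903: ✓ → 2509
txn_id=904: ✓ → 3452
txn_id=905: ✓ → 1970
txn_id=906: ✓ → 2036
txn_id=907: ✓ → 3689
txn_id=908: ✗
txn_id=909: ✓ → 423
txn_id=910: ✓ → 537
txn_id=911: ✗
txn_id=912: ✓ → 384
txn_id=913: ✓ → 753
gbp_sum = 1411 + 3170 + 2509 + 3452 + 1970 + 2036 + 3689 + 423 + 537 + 384 + 753 = 20334

20334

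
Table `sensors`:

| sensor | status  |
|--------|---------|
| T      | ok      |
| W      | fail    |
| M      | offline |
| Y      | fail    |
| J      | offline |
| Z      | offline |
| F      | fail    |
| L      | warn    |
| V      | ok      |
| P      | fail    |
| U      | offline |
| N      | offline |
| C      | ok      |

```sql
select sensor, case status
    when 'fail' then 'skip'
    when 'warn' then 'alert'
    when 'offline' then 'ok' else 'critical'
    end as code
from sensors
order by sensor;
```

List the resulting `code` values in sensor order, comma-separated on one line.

sensor=C: ELSE → critical
sensor=F: status='fail' → skip
sensor=J: status='offline' → ok
sensor=L: status='warn' → alert
sensor=M: status='offline' → ok
sensor=N: status='offline' → ok
sensor=P: status='fail' → skip
sensor=T: ELSE → critical
sensor=U: status='offline' → ok
sensor=V: ELSE → critical
sensor=W: status='fail' → skip
sensor=Y: status='fail' → skip
sensor=Z: status='offline' → ok

critical, skip, ok, alert, ok, ok, skip, critical, ok, critical, skip, skip, ok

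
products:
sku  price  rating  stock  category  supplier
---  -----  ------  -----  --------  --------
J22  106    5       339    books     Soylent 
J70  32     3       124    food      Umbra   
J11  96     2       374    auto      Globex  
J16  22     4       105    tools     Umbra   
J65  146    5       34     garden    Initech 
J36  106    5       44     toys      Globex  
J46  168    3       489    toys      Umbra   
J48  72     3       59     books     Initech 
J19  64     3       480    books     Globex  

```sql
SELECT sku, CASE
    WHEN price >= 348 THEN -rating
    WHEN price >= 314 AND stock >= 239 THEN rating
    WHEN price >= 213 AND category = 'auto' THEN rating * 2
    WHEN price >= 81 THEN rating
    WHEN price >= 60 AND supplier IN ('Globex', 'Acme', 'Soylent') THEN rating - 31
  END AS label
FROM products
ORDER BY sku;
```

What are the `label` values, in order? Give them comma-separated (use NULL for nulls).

sku=J11: price >= 81 → 2
sku=J16: (no match → NULL) → NULL
sku=J19: price >= 60 AND supplier IN ('Globex', 'Acme', 'Soylent') → -28
sku=J22: price >= 81 → 5
sku=J36: price >= 81 → 5
sku=J46: price >= 81 → 3
sku=J48: (no match → NULL) → NULL
sku=J65: price >= 81 → 5
sku=J70: (no match → NULL) → NULL

2, NULL, -28, 5, 5, 3, NULL, 5, NULL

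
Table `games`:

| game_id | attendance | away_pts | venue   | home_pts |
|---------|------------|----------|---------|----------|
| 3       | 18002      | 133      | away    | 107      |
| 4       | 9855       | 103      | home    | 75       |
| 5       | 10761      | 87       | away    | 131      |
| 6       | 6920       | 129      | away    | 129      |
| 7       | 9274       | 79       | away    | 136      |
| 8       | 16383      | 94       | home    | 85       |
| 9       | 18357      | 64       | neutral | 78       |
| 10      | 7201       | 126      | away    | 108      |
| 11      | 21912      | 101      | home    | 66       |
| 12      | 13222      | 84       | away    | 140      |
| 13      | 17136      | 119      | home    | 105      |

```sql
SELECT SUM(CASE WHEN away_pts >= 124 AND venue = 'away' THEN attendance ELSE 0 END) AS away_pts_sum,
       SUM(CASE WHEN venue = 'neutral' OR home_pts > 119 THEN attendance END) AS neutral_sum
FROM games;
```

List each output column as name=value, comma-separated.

[away_pts_sum: away_pts >= 124 AND venue = 'away']
game_id=3: ✓ → 18002
game_id=4: ✗
game_id=5: ✗
game_id=6: ✓ → 6920
game_id=7: ✗
game_id=8: ✗
game_id=9: ✗
game_id=10: ✓ → 7201
game_id=11: ✗
game_id=12: ✗
game_id=13: ✗
away_pts_sum = 18002 + 6920 + 7201 = 32123
—
[neutral_sum: venue = 'neutral' OR home_pts > 119]
game_id=3: ✗
game_id=4: ✗
game_id=5: ✓ → 10761
game_id=6: ✓ → 6920
game_id=7: ✓ → 9274
game_id=8: ✗
game_id=9: ✓ → 18357
game_id=10: ✗
game_id=11: ✗
game_id=12: ✓ → 13222
game_id=13: ✗
neutral_sum = 10761 + 6920 + 9274 + 18357 + 13222 = 58534

away_pts_sum=32123, neutral_sum=58534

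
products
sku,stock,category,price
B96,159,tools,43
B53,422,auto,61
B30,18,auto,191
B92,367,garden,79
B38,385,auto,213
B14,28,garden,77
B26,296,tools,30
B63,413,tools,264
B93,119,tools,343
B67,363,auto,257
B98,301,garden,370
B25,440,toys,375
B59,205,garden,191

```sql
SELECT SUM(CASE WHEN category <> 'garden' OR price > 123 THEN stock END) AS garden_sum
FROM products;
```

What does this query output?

sku=B96: ✓ → 159
sku=B53: ✓ → 422
sku=B30: ✓ → 18
sku=B92: ✗
sku=B38: ✓ → 385
sku=B14: ✗
sku=B26: ✓ → 296
sku=B63: ✓ → 413
sku=B93: ✓ → 119
sku=B67: ✓ → 363
sku=B98: ✓ → 301
sku=B25: ✓ → 440
sku=B59: ✓ → 205
garden_sum = 159 + 422 + 18 + 385 + 296 + 413 + 119 + 363 + 301 + 440 + 205 = 3121

3121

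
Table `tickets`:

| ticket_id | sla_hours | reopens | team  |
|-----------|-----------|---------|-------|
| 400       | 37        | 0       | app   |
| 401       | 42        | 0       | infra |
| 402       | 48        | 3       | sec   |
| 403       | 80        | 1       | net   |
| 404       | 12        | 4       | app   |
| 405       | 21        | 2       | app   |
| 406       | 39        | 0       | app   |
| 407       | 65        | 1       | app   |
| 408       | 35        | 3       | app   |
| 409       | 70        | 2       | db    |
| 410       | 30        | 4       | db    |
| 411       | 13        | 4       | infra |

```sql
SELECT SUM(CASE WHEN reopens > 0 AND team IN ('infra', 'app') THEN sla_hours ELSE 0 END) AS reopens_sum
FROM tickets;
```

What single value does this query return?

146

ticket_id=400: ✗
ticket_id=401: ✗
ticket_id=402: ✗
ticket_id=403: ✗
ticket_id=404: ✓ → 12
ticket_id=405: ✓ → 21
ticket_id=406: ✗
ticket_id=407: ✓ → 65
ticket_id=408: ✓ → 35
ticket_id=409: ✗
ticket_id=410: ✗
ticket_id=411: ✓ → 13
reopens_sum = 12 + 21 + 65 + 35 + 13 = 146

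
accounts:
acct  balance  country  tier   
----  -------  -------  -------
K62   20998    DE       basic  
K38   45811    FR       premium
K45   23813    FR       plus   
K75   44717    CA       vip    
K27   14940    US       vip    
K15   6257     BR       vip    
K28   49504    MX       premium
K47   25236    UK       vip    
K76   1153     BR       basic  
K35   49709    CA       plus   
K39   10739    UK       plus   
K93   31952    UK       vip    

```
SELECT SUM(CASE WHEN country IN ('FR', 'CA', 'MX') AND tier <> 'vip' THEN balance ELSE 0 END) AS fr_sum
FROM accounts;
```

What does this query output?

acct=K62: ✗
acct=K38: ✓ → 45811
acct=K45: ✓ → 23813
acct=K75: ✗
acct=K27: ✗
acct=K15: ✗
acct=K28: ✓ → 49504
acct=K47: ✗
acct=K76: ✗
acct=K35: ✓ → 49709
acct=K39: ✗
acct=K93: ✗
fr_sum = 45811 + 23813 + 49504 + 49709 = 168837

168837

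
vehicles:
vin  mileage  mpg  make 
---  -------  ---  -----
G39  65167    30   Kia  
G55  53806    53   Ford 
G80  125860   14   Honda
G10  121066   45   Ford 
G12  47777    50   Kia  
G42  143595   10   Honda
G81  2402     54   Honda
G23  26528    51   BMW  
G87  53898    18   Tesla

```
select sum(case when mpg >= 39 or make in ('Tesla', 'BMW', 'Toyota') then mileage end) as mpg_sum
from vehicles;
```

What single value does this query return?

vin=G39: ✗
vin=G55: ✓ → 53806
vin=G80: ✗
vin=G10: ✓ → 121066
vin=G12: ✓ → 47777
vin=G42: ✗
vin=G81: ✓ → 2402
vin=G23: ✓ → 26528
vin=G87: ✓ → 53898
mpg_sum = 53806 + 121066 + 47777 + 2402 + 26528 + 53898 = 305477

305477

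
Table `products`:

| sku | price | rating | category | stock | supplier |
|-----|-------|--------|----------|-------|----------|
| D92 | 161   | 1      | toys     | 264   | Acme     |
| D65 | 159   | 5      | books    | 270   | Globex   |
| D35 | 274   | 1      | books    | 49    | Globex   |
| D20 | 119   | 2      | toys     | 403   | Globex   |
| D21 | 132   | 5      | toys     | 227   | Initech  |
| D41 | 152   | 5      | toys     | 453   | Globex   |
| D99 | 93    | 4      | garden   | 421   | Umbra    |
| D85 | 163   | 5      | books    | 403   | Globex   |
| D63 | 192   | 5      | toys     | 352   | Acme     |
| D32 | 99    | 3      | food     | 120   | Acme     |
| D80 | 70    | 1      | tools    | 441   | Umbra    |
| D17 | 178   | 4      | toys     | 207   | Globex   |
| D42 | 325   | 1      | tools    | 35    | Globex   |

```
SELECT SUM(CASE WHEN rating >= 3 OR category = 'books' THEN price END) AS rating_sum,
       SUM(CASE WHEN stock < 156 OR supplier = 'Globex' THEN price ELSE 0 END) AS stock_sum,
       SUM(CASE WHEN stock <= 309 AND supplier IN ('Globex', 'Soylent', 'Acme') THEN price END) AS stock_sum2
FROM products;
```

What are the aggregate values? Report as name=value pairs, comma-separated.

rating_sum=1442, stock_sum=1469, stock_sum2=1196

[rating_sum: rating >= 3 OR category = 'books']
sku=D92: ✗
sku=D65: ✓ → 159
sku=D35: ✓ → 274
sku=D20: ✗
sku=D21: ✓ → 132
sku=D41: ✓ → 152
sku=D99: ✓ → 93
sku=D85: ✓ → 163
sku=D63: ✓ → 192
sku=D32: ✓ → 99
sku=D80: ✗
sku=D17: ✓ → 178
sku=D42: ✗
rating_sum = 159 + 274 + 132 + 152 + 93 + 163 + 192 + 99 + 178 = 1442
—
[stock_sum: stock < 156 OR supplier = 'Globex']
sku=D92: ✗
sku=D65: ✓ → 159
sku=D35: ✓ → 274
sku=D20: ✓ → 119
sku=D21: ✗
sku=D41: ✓ → 152
sku=D99: ✗
sku=D85: ✓ → 163
sku=D63: ✗
sku=D32: ✓ → 99
sku=D80: ✗
sku=D17: ✓ → 178
sku=D42: ✓ → 325
stock_sum = 159 + 274 + 119 + 152 + 163 + 99 + 178 + 325 = 1469
—
[stock_sum2: stock <= 309 AND supplier IN ('Globex', 'Soylent', 'Acme')]
sku=D92: ✓ → 161
sku=D65: ✓ → 159
sku=D35: ✓ → 274
sku=D20: ✗
sku=D21: ✗
sku=D41: ✗
sku=D99: ✗
sku=D85: ✗
sku=D63: ✗
sku=D32: ✓ → 99
sku=D80: ✗
sku=D17: ✓ → 178
sku=D42: ✓ → 325
stock_sum2 = 161 + 159 + 274 + 99 + 178 + 325 = 1196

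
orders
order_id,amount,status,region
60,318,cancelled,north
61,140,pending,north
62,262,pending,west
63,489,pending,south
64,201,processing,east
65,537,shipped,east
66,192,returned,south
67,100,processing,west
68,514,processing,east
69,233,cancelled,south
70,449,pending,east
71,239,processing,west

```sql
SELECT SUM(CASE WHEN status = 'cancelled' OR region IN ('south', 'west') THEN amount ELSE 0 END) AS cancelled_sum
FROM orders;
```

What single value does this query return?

1833

order_id=60: ✓ → 318
order_id=61: ✗
order_id=62: ✓ → 262
order_id=63: ✓ → 489
order_id=64: ✗
order_id=65: ✗
order_id=66: ✓ → 192
order_id=67: ✓ → 100
order_id=68: ✗
order_id=69: ✓ → 233
order_id=70: ✗
order_id=71: ✓ → 239
cancelled_sum = 318 + 262 + 489 + 192 + 100 + 233 + 239 = 1833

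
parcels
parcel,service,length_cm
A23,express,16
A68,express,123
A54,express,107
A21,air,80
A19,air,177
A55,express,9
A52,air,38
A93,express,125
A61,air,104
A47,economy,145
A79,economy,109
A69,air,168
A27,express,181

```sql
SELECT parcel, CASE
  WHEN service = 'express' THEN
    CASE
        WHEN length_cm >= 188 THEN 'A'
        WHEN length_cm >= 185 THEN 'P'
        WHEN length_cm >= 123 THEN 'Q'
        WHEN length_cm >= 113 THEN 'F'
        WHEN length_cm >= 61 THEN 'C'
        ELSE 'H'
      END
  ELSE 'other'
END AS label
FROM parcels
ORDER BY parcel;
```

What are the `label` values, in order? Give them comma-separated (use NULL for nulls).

parcel=A19: service='air' → outer ELSE → other
parcel=A21: service='air' → outer ELSE → other
parcel=A23: service='express' → inner[ELSE] → H
parcel=A27: service='express' → inner[length_cm >= 123] → Q
parcel=A47: service='economy' → outer ELSE → other
parcel=A52: service='air' → outer ELSE → other
parcel=A54: service='express' → inner[length_cm >= 61] → C
parcel=A55: service='express' → inner[ELSE] → H
parcel=A61: service='air' → outer ELSE → other
parcel=A68: service='express' → inner[length_cm >= 123] → Q
parcel=A69: service='air' → outer ELSE → other
parcel=A79: service='economy' → outer ELSE → other
parcel=A93: service='express' → inner[length_cm >= 123] → Q

other, other, H, Q, other, other, C, H, other, Q, other, other, Q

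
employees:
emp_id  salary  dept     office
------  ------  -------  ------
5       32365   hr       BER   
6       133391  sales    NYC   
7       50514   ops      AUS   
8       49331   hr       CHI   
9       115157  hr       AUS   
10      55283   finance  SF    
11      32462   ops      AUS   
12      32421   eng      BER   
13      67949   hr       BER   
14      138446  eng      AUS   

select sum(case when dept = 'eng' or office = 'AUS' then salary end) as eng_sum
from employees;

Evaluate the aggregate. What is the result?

emp_id=5: ✗
emp_id=6: ✗
emp_id=7: ✓ → 50514
emp_id=8: ✗
emp_id=9: ✓ → 115157
emp_id=10: ✗
emp_id=11: ✓ → 32462
emp_id=12: ✓ → 32421
emp_id=13: ✗
emp_id=14: ✓ → 138446
eng_sum = 50514 + 115157 + 32462 + 32421 + 138446 = 369000

369000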